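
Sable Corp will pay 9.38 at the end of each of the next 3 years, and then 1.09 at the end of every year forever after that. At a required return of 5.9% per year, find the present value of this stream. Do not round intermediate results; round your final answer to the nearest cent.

40.67

PV of 3-year annuity: 9.38 × [1 − (1+0.059)^−3] / 0.059 = 25.11931
Perpetuity value at year 3: 1.09 / 0.059 = 18.47458
PV of perpetuity: 18.47458 / (1+0.059)^3 = 15.55559
Total PV = 25.11931 + 15.55559 = 40.67491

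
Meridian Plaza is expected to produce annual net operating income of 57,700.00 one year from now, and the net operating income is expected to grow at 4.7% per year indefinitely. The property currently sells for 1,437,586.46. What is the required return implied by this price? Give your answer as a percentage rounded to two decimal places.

8.71%

P = D₁/(r − g) ⇒ r = D₁/P + g = 57,700.0000/1,437,586.46 + 0.047 = 0.040137 + 0.047 = 0.087137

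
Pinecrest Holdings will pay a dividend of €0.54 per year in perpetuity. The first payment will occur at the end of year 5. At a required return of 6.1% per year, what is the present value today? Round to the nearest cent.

Value at end of year 4: C / r = €0.54 / 0.061 = €8.8525
Discount to today: PV = €8.8525 / (1 + 0.061)^4 = €8.8525 / 1.267248 = €6.99

€6.99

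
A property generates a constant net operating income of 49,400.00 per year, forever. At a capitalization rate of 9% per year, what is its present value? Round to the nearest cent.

Level perpetuity: PV = C / r = 49,400.00 / 0.09 = 548,888.89

548888.89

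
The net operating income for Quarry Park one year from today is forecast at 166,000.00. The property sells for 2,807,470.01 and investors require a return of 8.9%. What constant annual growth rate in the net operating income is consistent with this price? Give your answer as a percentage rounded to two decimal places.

P = D₁/(r−g) ⇒ g = r − D₁/P = 0.089 − 166,000.00/2,807,470.01 = 0.029872

2.99%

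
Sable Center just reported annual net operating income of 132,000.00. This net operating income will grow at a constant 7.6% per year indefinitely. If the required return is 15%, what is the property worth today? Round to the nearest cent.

D₁ = D₀ × (1 + g) = 132,000.00 × 1.076 = 142,032.0000
Growing perpetuity: P = D₁ / (r − g) = 142,032.0000 / (0.15 − 0.076) = 1,919,351.35

1919351.35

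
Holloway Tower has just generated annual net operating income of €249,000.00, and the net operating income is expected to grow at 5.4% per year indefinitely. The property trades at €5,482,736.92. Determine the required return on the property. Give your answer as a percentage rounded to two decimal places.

D₁ = €249,000.00 × 1.054 = €262,446.0000
P = D₁/(r − g) ⇒ r = D₁/P + g = €262,446.0000/€5,482,736.92 + 0.054 = 0.047868 + 0.054 = 0.101868

10.19%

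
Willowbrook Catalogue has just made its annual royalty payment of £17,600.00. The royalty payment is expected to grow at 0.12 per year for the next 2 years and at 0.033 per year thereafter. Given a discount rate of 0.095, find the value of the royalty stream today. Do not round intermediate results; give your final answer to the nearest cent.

£343196.11

D_1 = 19712.00000
D_2 = 22077.44000
Terminal value at year 2: TV = D_2×(1+g_2)/(r−g_2) = 22805.99552/0.062 = 367838.63742
P_0 = D_1/(1+r)^1 + D_2/(1+r)^2 + TV/(1+r)^2
    = 18001.82648 + 18412.82709 + 306781.45778 = 343196.11136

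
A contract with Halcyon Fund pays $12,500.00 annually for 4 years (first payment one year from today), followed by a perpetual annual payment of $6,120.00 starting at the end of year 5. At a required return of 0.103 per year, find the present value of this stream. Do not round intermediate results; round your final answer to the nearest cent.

PV of 4-year annuity: $12,500.00 × [1 − (1+0.103)^−4] / 0.103 = 39367.36331
Perpetuity value at year 4: $6,120.00 / 0.103 = 59417.47573
PV of perpetuity: 59417.47573 / (1+0.103)^4 = 40143.21465
Total PV = 39367.36331 + 40143.21465 = 79510.57796

$79510.58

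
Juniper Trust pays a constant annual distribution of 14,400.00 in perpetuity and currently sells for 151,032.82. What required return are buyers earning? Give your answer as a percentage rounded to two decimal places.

9.53%

P = C/r ⇒ r = C/P = 14,400.00/151,032.82 = 0.095344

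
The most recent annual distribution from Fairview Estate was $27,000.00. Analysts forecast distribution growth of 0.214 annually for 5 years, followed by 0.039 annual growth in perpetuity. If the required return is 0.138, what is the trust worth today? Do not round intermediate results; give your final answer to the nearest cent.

D_1 = 32778.00000
D_2 = 39792.49200
D_3 = 48308.08529
D_4 = 58646.01554
D_5 = 71196.26287
Terminal value at year 5: TV = D_5×(1+g_2)/(r−g_2) = 73972.91712/0.099 = 747201.18300
P_0 = D_1/(1+r)^1 + D_2/(1+r)^2 + D_3/(1+r)^3 + D_4/(1+r)^4 + D_5/(1+r)^5 + TV/(1+r)^5
    = 28803.16344 + 30726.74905 + 32778.79908 + 34967.89286 + 37303.18272 + 391495.01867 = 556074.80583

$556074.81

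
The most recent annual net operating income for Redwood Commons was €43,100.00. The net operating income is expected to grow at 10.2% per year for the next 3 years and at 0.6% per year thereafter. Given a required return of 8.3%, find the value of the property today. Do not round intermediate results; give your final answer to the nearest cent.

€727148.60

D_1 = 47496.20000
D_2 = 52340.81240
D_3 = 57679.57526
Terminal value at year 3: TV = D_3×(1+g_2)/(r−g_2) = 58025.65272/0.077 = 753579.90541
P_0 = D_1/(1+r)^1 + D_2/(1+r)^2 + D_3/(1+r)^3 + TV/(1+r)^3
    = 43856.14035 + 44625.54632 + 45408.45064 + 593258.45906 = 727148.59637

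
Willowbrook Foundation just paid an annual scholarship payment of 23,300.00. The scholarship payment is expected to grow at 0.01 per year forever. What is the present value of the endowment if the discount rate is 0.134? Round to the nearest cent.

189782.26

D₁ = D₀ × (1 + g) = 23,300.00 × 1.01 = 23,533.0000
Growing perpetuity: P = D₁ / (r − g) = 23,533.0000 / (0.134 − 0.01) = 189,782.26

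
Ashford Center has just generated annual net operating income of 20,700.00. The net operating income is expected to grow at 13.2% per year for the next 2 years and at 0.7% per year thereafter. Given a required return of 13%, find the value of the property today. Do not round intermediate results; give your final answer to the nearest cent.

D_1 = 23432.40000
D_2 = 26525.47680
Terminal value at year 2: TV = D_2×(1+g_2)/(r−g_2) = 26711.15514/0.123 = 217163.86291
P_0 = D_1/(1+r)^1 + D_2/(1+r)^2 + TV/(1+r)^2
    = 20736.63717 + 20773.33918 + 170071.15898 = 211581.13533

211581.14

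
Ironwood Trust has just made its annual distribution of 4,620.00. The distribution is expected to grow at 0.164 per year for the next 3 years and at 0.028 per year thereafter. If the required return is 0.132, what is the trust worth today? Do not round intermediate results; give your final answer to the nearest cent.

D_1 = 5377.68000
D_2 = 6259.61952
D_3 = 7286.19712
Terminal value at year 3: TV = D_3×(1+g_2)/(r−g_2) = 7490.21064/0.104 = 72021.25616
P_0 = D_1/(1+r)^1 + D_2/(1+r)^2 + D_3/(1+r)^3 + TV/(1+r)^3
    = 4750.60071 + 4884.89331 + 5022.98216 + 49650.24676 = 64308.72294

64308.72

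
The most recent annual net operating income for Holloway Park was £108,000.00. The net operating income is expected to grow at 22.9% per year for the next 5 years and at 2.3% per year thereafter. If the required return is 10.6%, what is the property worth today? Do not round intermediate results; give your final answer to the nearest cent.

D_1 = 132732.00000
D_2 = 163127.62800
D_3 = 200483.85481
D_4 = 246394.65756
D_5 = 302819.03415
Terminal value at year 5: TV = D_5×(1+g_2)/(r−g_2) = 309783.87193/0.083 = 3732335.80640
P_0 = D_1/(1+r)^1 + D_2/(1+r)^2 + D_3/(1+r)^3 + D_4/(1+r)^4 + D_5/(1+r)^5 + TV/(1+r)^5
    = 120010.84991 + 133357.44533 + 148188.33663 + 164668.59468 + 182981.64816 + 2255303.92855 = 3004510.80327

£3004510.80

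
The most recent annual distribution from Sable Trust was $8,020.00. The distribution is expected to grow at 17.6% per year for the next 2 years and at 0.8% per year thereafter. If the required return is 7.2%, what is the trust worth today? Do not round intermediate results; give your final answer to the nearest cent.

D_1 = 9431.52000
D_2 = 11091.46752
Terminal value at year 2: TV = D_2×(1+g_2)/(r−g_2) = 11180.19926/0.064 = 174690.61344
P_0 = D_1/(1+r)^1 + D_2/(1+r)^2 + TV/(1+r)^2
    = 8798.05970 + 9651.60281 + 152012.74421 = 170462.40672

$170462.41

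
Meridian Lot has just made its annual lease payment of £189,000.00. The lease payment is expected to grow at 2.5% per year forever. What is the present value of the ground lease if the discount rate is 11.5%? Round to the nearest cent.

£2152500.00

D₁ = D₀ × (1 + g) = £189,000.00 × 1.025 = £193,725.0000
Growing perpetuity: P = D₁ / (r − g) = £193,725.0000 / (0.115 − 0.025) = £2,152,500.00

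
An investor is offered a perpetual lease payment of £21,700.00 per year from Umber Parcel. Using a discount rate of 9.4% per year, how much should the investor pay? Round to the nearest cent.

£230851.06

Level perpetuity: PV = C / r = £21,700.00 / 0.094 = £230,851.06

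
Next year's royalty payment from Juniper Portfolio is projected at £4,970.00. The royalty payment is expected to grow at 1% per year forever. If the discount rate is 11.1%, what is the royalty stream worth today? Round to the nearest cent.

Growing perpetuity: P = D₁ / (r − g) = £4,970.0000 / (0.111 − 0.01) = £49,207.92

£49207.92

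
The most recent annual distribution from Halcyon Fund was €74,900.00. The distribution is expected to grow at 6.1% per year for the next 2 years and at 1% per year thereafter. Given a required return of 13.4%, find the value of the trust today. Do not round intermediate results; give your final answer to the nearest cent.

€669700.79

D_1 = 79468.90000
D_2 = 84316.50290
Terminal value at year 2: TV = D_2×(1+g_2)/(r−g_2) = 85159.66793/0.124 = 686771.51556
P_0 = D_1/(1+r)^1 + D_2/(1+r)^2 + TV/(1+r)^2
    = 70078.39506 + 65567.17563 + 534055.22083 = 669700.79152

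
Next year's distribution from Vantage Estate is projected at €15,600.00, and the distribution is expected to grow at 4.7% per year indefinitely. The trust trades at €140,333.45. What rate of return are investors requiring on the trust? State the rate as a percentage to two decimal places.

P = D₁/(r − g) ⇒ r = D₁/P + g = €15,600.0000/€140,333.45 + 0.047 = 0.111164 + 0.047 = 0.158164

15.82%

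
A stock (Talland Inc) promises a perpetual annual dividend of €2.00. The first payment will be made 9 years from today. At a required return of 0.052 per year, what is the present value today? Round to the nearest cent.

Value at end of year 8: C / r = €2.00 / 0.052 = €38.4615
Discount to today: PV = €38.4615 / (1 + 0.052)^8 = €38.4615 / 1.500120 = €25.64

€25.64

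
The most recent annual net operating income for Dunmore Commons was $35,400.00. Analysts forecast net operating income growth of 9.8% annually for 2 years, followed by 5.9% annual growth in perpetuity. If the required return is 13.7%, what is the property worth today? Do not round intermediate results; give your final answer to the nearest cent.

D_1 = 38869.20000
D_2 = 42678.38160
Terminal value at year 2: TV = D_2×(1+g_2)/(r−g_2) = 45196.40611/0.078 = 579441.10403
P_0 = D_1/(1+r)^1 + D_2/(1+r)^2 + TV/(1+r)^2
    = 34185.75198 + 33013.15363 + 448217.04731 = 515415.95291

$515415.95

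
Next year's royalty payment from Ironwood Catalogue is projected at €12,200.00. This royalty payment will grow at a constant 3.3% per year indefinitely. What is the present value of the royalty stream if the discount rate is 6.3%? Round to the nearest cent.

€406666.67

Growing perpetuity: P = D₁ / (r − g) = €12,200.0000 / (0.063 − 0.033) = €406,666.67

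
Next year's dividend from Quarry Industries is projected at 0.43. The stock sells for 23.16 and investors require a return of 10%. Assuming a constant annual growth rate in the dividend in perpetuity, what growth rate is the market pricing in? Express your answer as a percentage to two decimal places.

P = D₁/(r−g) ⇒ g = r − D₁/P = 0.1 − 0.43/23.16 = 0.081434

8.14%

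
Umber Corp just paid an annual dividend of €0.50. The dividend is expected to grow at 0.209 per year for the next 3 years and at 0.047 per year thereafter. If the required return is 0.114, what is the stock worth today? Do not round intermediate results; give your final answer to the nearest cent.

€11.76

D_1 = 0.60450
D_2 = 0.73084
D_3 = 0.88359
Terminal value at year 3: TV = D_3×(1+g_2)/(r−g_2) = 0.92511/0.067 = 13.80768
P_0 = D_1/(1+r)^1 + D_2/(1+r)^2 + D_3/(1+r)^3 + TV/(1+r)^3
    = 0.54264 + 0.58891 + 0.63914 + 9.98769 = 11.75838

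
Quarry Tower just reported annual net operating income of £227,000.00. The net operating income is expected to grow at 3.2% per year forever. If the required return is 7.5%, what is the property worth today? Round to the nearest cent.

D₁ = D₀ × (1 + g) = £227,000.00 × 1.032 = £234,264.0000
Growing perpetuity: P = D₁ / (r − g) = £234,264.0000 / (0.075 − 0.032) = £5,448,000.00

£5448000.00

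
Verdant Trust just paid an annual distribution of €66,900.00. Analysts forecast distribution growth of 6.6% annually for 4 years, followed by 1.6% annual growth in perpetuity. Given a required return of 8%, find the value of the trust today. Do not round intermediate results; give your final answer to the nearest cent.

€1267069.91

D_1 = 71315.40000
D_2 = 76022.21640
D_3 = 81039.68268
D_4 = 86388.30174
Terminal value at year 4: TV = D_4×(1+g_2)/(r−g_2) = 87770.51457/0.064 = 1371414.29011
P_0 = D_1/(1+r)^1 + D_2/(1+r)^2 + D_3/(1+r)^3 + D_4/(1+r)^4 + TV/(1+r)^4
    = 66032.77778 + 65176.79733 + 64331.91292 + 63497.98071 + 1008030.44379 = 1267069.91251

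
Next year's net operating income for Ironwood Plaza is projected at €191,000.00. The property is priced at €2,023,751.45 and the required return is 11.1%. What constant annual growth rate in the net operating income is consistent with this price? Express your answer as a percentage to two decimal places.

1.66%

P = D₁/(r−g) ⇒ g = r − D₁/P = 0.111 − €191,000.00/€2,023,751.45 = 0.016621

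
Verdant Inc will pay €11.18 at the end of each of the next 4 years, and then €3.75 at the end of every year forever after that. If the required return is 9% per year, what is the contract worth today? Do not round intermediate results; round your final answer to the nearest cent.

PV of 4-year annuity: €11.18 × [1 − (1+0.09)^−4] / 0.09 = 36.22007
Perpetuity value at year 4: €3.75 / 0.09 = 41.66667
PV of perpetuity: 41.66667 / (1+0.09)^4 = 29.51772
Total PV = 36.22007 + 29.51772 = 65.73779

€65.74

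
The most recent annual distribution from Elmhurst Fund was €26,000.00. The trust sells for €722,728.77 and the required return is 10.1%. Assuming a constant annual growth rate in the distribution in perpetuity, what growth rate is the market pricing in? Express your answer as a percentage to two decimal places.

6.28%

P = D₀(1+g)/(r−g) ⇒ P(r−g) = D₀(1+g) ⇒ g(P+D₀) = P·r − D₀
g = (P·r − D₀)/(P + D₀) = (€722,728.77×0.101 − €26,000.00) / (€722,728.77 + €26,000.00) = 0.062767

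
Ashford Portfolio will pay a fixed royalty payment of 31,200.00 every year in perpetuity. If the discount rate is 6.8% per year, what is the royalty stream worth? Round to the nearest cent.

458823.53

Level perpetuity: PV = C / r = 31,200.00 / 0.068 = 458,823.53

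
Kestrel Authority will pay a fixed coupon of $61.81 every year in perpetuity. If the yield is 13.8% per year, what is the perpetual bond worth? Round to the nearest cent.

$447.90

Level perpetuity: PV = C / r = $61.81 / 0.138 = $447.90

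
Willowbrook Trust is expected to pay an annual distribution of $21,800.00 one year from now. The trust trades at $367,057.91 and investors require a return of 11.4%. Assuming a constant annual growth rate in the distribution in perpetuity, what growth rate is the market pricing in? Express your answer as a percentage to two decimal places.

5.46%

P = D₁/(r−g) ⇒ g = r − D₁/P = 0.114 − $21,800.00/$367,057.91 = 0.054609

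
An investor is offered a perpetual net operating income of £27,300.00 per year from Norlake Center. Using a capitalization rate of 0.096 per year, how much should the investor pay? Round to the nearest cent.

Level perpetuity: PV = C / r = £27,300.00 / 0.096 = £284,375.00

£284375.00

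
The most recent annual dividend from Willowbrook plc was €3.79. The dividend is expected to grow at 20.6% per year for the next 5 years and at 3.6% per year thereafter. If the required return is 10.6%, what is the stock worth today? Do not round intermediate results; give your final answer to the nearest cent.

D_1 = 4.57074
D_2 = 5.51231
D_3 = 6.64785
D_4 = 8.01731
D_5 = 9.66887
Terminal value at year 5: TV = D_5×(1+g_2)/(r−g_2) = 10.01695/0.07 = 143.09929
P_0 = D_1/(1+r)^1 + D_2/(1+r)^2 + D_3/(1+r)^3 + D_4/(1+r)^4 + D_5/(1+r)^5 + TV/(1+r)^5
    = 4.13268 + 4.50634 + 4.91378 + 5.35806 + 5.84252 + 86.46928 = 111.22265

€111.22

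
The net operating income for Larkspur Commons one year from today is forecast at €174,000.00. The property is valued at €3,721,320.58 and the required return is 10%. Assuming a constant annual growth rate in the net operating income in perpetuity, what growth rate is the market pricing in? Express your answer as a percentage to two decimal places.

P = D₁/(r−g) ⇒ g = r − D₁/P = 0.1 − €174,000.00/€3,721,320.58 = 0.053242

5.32%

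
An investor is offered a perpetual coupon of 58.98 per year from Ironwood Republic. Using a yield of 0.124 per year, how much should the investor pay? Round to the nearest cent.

Level perpetuity: PV = C / r = 58.98 / 0.124 = 475.65

475.65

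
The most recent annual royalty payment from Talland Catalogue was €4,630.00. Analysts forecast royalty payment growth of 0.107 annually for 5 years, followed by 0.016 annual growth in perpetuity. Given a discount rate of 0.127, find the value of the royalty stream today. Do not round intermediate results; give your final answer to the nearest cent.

D_1 = 5125.41000
D_2 = 5673.82887
D_3 = 6280.92856
D_4 = 6952.98791
D_5 = 7696.95762
Terminal value at year 5: TV = D_5×(1+g_2)/(r−g_2) = 7820.10894/0.111 = 70451.43193
P_0 = D_1/(1+r)^1 + D_2/(1+r)^2 + D_3/(1+r)^3 + D_4/(1+r)^4 + D_5/(1+r)^5 + TV/(1+r)^5
    = 4547.83496 + 4467.12804 + 4387.85336 + 4309.98551 + 4233.49952 + 38749.86951 = 60696.17091

€60696.17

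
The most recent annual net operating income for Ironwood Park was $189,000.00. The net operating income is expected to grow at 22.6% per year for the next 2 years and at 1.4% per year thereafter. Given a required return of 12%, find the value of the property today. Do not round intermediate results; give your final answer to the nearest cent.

$2599756.13

D_1 = 231714.00000
D_2 = 284081.36400
Terminal value at year 2: TV = D_2×(1+g_2)/(r−g_2) = 288058.50310/0.106 = 2717533.04808
P_0 = D_1/(1+r)^1 + D_2/(1+r)^2 + TV/(1+r)^2
    = 206887.50000 + 226467.92411 + 2166400.70797 = 2599756.13208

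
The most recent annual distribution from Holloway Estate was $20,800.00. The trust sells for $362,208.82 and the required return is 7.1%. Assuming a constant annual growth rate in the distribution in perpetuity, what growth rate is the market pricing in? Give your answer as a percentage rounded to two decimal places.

P = D₀(1+g)/(r−g) ⇒ P(r−g) = D₀(1+g) ⇒ g(P+D₀) = P·r − D₀
g = (P·r − D₀)/(P + D₀) = ($362,208.82×0.071 − $20,800.00) / ($362,208.82 + $20,800.00) = 0.012837

1.28%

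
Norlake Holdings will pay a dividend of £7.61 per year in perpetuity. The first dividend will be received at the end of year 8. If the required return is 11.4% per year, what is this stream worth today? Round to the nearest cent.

Value at end of year 7: C / r = £7.61 / 0.114 = £66.7544
Discount to today: PV = £66.7544 / (1 + 0.114)^7 = £66.7544 / 2.129101 = £31.35

£31.35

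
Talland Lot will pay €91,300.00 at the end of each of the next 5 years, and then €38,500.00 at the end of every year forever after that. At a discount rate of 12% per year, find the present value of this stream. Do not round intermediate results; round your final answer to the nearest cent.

€511165.52

PV of 5-year annuity: €91,300.00 × [1 − (1+0.12)^−5] / 0.12 = 329116.06727
Perpetuity value at year 5: €38,500.00 / 0.12 = 320833.33333
PV of perpetuity: 320833.33333 / (1+0.12)^5 = 182049.44954
Total PV = 329116.06727 + 182049.44954 = 511165.51682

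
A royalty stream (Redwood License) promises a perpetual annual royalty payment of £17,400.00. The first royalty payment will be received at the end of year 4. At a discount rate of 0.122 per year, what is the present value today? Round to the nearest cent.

Value at end of year 3: C / r = £17,400.00 / 0.122 = £142,622.9508
Discount to today: PV = £142,622.9508 / (1 + 0.122)^3 = £142,622.9508 / 1.412468 = £100,974.30

£100974.30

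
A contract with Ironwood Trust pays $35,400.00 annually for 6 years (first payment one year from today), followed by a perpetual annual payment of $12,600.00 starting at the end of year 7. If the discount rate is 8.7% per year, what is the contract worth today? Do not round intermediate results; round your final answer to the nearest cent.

PV of 6-year annuity: $35,400.00 × [1 − (1+0.087)^−6] / 0.087 = 160231.99797
Perpetuity value at year 6: $12,600.00 / 0.087 = 144827.58621
PV of perpetuity: 144827.58621 / (1+0.087)^6 = 87795.85812
Total PV = 160231.99797 + 87795.85812 = 248027.85609

$248027.86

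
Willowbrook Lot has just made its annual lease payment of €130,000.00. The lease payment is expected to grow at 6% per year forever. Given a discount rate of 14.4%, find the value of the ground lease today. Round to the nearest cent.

D₁ = D₀ × (1 + g) = €130,000.00 × 1.06 = €137,800.0000
Growing perpetuity: P = D₁ / (r − g) = €137,800.0000 / (0.144 − 0.06) = €1,640,476.19

€1640476.19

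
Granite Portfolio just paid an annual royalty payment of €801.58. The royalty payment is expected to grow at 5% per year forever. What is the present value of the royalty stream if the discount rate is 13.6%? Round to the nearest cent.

€9786.73

D₁ = D₀ × (1 + g) = €801.58 × 1.05 = €841.6590
Growing perpetuity: P = D₁ / (r − g) = €841.6590 / (0.136 − 0.05) = €9,786.73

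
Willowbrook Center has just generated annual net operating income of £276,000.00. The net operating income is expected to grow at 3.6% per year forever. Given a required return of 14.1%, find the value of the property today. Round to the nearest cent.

£2723200.00

D₁ = D₀ × (1 + g) = £276,000.00 × 1.036 = £285,936.0000
Growing perpetuity: P = D₁ / (r − g) = £285,936.0000 / (0.141 − 0.036) = £2,723,200.00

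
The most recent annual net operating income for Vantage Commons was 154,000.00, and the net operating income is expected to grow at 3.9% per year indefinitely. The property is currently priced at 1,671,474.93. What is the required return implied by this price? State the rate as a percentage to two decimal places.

D₁ = 154,000.00 × 1.039 = 160,006.0000
P = D₁/(r − g) ⇒ r = D₁/P + g = 160,006.0000/1,671,474.93 + 0.039 = 0.095727 + 0.039 = 0.134727

13.47%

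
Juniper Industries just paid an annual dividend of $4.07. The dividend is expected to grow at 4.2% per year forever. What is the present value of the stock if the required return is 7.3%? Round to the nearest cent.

D₁ = D₀ × (1 + g) = $4.07 × 1.042 = $4.2409
Growing perpetuity: P = D₁ / (r − g) = $4.2409 / (0.073 − 0.042) = $136.80

$136.80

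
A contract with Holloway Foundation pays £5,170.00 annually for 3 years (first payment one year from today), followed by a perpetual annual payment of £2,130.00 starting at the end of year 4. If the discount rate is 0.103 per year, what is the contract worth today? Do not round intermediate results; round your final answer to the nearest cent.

PV of 3-year annuity: £5,170.00 × [1 − (1+0.103)^−3] / 0.103 = 12789.42263
Perpetuity value at year 3: £2,130.00 / 0.103 = 20679.61165
PV of perpetuity: 20679.61165 / (1+0.103)^3 = 15410.46848
Total PV = 12789.42263 + 15410.46848 = 28199.89111

£28199.89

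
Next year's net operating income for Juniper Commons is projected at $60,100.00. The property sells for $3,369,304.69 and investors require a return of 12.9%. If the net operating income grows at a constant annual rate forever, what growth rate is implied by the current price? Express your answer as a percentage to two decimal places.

11.12%

P = D₁/(r−g) ⇒ g = r − D₁/P = 0.129 − $60,100.00/$3,369,304.69 = 0.111162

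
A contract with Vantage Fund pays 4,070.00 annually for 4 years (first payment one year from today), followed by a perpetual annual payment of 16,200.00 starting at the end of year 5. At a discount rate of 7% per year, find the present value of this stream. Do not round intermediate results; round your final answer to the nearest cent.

190341.70

PV of 4-year annuity: 4,070.00 × [1 − (1+0.07)^−4] / 0.07 = 13785.94981
Perpetuity value at year 4: 16,200.00 / 0.07 = 231428.57143
PV of perpetuity: 231428.57143 / (1+0.07)^4 = 176555.74907
Total PV = 13785.94981 + 176555.74907 = 190341.69889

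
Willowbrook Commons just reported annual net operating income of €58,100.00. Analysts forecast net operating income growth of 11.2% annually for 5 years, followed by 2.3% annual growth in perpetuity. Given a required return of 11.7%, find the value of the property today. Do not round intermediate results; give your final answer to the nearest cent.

D_1 = 64607.20000
D_2 = 71843.20640
D_3 = 79889.64552
D_4 = 88837.28581
D_5 = 98787.06183
Terminal value at year 5: TV = D_5×(1+g_2)/(r−g_2) = 101059.16425/0.094 = 1075097.49200
P_0 = D_1/(1+r)^1 + D_2/(1+r)^2 + D_3/(1+r)^3 + D_4/(1+r)^4 + D_5/(1+r)^5 + TV/(1+r)^5
    = 57839.92838 + 57581.02091 + 57323.27238 + 57066.67761 + 56811.23143 + 618275.42287 = 904897.55358

€904897.55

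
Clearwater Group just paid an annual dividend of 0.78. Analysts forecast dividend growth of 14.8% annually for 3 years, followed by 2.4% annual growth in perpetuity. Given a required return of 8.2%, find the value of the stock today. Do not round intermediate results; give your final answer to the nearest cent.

19.09

D_1 = 0.89544
D_2 = 1.02797
D_3 = 1.18010
Terminal value at year 3: TV = D_3×(1+g_2)/(r−g_2) = 1.20843/0.058 = 20.83494
P_0 = D_1/(1+r)^1 + D_2/(1+r)^2 + D_3/(1+r)^3 + TV/(1+r)^3
    = 0.82758 + 0.87806 + 0.93162 + 16.44790 = 19.08516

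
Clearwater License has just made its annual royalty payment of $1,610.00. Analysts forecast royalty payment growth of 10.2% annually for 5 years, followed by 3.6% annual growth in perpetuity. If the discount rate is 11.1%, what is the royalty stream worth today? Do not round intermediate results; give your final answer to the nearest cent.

$29209.62

D_1 = 1774.22000
D_2 = 1955.19044
D_3 = 2154.61986
D_4 = 2374.39109
D_5 = 2616.57898
Terminal value at year 5: TV = D_5×(1+g_2)/(r−g_2) = 2710.77583/0.075 = 36143.67768
P_0 = D_1/(1+r)^1 + D_2/(1+r)^2 + D_3/(1+r)^3 + D_4/(1+r)^4 + D_5/(1+r)^5 + TV/(1+r)^5
    = 1596.95770 + 1584.02104 + 1571.18919 + 1558.46129 + 1545.83649 + 21353.15467 = 29209.62038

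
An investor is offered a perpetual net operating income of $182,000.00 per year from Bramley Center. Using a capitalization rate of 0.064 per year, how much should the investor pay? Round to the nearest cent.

$2843750.00

Level perpetuity: PV = C / r = $182,000.00 / 0.064 = $2,843,750.00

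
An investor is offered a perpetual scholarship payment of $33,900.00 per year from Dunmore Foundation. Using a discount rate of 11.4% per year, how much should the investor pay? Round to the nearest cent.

Level perpetuity: PV = C / r = $33,900.00 / 0.114 = $297,368.42

$297368.42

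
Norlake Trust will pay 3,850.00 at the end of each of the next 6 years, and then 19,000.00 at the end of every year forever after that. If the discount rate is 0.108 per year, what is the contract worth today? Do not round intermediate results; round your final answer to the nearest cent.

PV of 6-year annuity: 3,850.00 × [1 − (1+0.108)^−6] / 0.108 = 16381.84402
Perpetuity value at year 6: 19,000.00 / 0.108 = 175925.92593
PV of perpetuity: 175925.92593 / (1+0.108)^6 = 95080.46196
Total PV = 16381.84402 + 95080.46196 = 111462.30597

111462.31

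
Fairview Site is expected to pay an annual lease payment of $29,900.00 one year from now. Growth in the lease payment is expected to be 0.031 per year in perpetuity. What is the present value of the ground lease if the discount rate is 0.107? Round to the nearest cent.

Growing perpetuity: P = D₁ / (r − g) = $29,900.0000 / (0.107 − 0.031) = $393,421.05

$393421.05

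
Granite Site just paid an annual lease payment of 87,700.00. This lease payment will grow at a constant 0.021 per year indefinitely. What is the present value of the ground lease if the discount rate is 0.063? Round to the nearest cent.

D₁ = D₀ × (1 + g) = 87,700.00 × 1.021 = 89,541.7000
Growing perpetuity: P = D₁ / (r − g) = 89,541.7000 / (0.063 − 0.021) = 2,131,945.24

2131945.24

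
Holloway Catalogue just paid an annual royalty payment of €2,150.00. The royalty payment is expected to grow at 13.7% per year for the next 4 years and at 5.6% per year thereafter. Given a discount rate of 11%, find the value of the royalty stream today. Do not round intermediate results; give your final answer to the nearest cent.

€55422.80

D_1 = 2444.55000
D_2 = 2779.45335
D_3 = 3160.23846
D_4 = 3593.19113
Terminal value at year 4: TV = D_4×(1+g_2)/(r−g_2) = 3794.40983/0.054 = 70266.84872
P_0 = D_1/(1+r)^1 + D_2/(1+r)^2 + D_3/(1+r)^3 + D_4/(1+r)^4 + TV/(1+r)^4
    = 2202.29730 + 2255.86669 + 2310.73912 + 2366.94629 + 46286.94971 = 55422.79911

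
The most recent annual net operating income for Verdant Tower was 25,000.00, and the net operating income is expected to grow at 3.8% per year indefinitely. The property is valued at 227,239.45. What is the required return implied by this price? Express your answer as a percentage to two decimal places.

15.22%

D₁ = 25,000.00 × 1.038 = 25,950.0000
P = D₁/(r − g) ⇒ r = D₁/P + g = 25,950.0000/227,239.45 + 0.038 = 0.114197 + 0.038 = 0.152197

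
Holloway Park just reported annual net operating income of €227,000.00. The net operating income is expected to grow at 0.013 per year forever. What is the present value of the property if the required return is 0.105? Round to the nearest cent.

€2499467.39

D₁ = D₀ × (1 + g) = €227,000.00 × 1.013 = €229,951.0000
Growing perpetuity: P = D₁ / (r − g) = €229,951.0000 / (0.105 − 0.013) = €2,499,467.39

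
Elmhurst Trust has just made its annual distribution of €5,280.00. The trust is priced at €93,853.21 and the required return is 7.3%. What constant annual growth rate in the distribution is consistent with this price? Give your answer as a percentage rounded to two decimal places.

P = D₀(1+g)/(r−g) ⇒ P(r−g) = D₀(1+g) ⇒ g(P+D₀) = P·r − D₀
g = (P·r − D₀)/(P + D₀) = (€93,853.21×0.073 − €5,280.00) / (€93,853.21 + €5,280.00) = 0.015850

1.59%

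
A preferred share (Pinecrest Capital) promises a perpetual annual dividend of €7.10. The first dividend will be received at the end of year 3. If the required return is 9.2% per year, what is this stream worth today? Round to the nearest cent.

Value at end of year 2: C / r = €7.10 / 0.092 = €77.1739
Discount to today: PV = €77.1739 / (1 + 0.092)^2 = €77.1739 / 1.192464 = €64.72

€64.72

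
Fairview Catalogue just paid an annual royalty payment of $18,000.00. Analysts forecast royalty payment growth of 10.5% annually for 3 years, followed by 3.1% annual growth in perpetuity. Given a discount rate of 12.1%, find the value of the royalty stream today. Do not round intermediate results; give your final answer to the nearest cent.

D_1 = 19890.00000
D_2 = 21978.45000
D_3 = 24286.18725
Terminal value at year 3: TV = D_3×(1+g_2)/(r−g_2) = 25039.05905/0.09 = 278211.76727
P_0 = D_1/(1+r)^1 + D_2/(1+r)^2 + D_3/(1+r)^3 + TV/(1+r)^3
    = 17743.08653 + 17489.83998 + 17240.20801 + 197496.16061 = 249969.29513

$249969.30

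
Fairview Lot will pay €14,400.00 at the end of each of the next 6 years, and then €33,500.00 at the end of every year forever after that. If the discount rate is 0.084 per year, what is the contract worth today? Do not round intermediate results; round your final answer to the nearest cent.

€311573.82

PV of 6-year annuity: €14,400.00 × [1 − (1+0.084)^−6] / 0.084 = 65769.32405
Perpetuity value at year 6: €33,500.00 / 0.084 = 398809.52381
PV of perpetuity: 398809.52381 / (1+0.084)^6 = 245804.49910
Total PV = 65769.32405 + 245804.49910 = 311573.82315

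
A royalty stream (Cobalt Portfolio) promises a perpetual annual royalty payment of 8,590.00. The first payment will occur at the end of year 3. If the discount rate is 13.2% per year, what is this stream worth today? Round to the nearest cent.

Value at end of year 2: C / r = 8,590.00 / 0.132 = 65,075.7576
Discount to today: PV = 65,075.7576 / (1 + 0.132)^2 = 65,075.7576 / 1.281424 = 50,783.94

50783.94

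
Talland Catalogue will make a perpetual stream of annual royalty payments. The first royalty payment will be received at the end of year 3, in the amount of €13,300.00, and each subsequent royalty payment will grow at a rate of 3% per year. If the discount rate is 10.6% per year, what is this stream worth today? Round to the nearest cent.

Value at end of year 2: C₁ / (r − g) = €13,300.00 / (0.106 − 0.03) = €175,000.0000
Discount to today: PV = €175,000.0000 / (1 + 0.106)^2 = €175,000.0000 / 1.223236 = €143,063.15

€143063.15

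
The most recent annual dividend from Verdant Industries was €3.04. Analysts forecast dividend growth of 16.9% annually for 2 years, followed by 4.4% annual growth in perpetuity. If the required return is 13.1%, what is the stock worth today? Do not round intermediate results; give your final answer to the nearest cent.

€45.36

D_1 = 3.55376
D_2 = 4.15435
Terminal value at year 2: TV = D_2×(1+g_2)/(r−g_2) = 4.33714/0.087 = 49.85215
P_0 = D_1/(1+r)^1 + D_2/(1+r)^2 + TV/(1+r)^2
    = 3.14214 + 3.24771 + 38.97253 = 45.36238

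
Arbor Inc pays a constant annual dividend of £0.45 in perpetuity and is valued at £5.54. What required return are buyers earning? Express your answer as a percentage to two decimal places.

P = C/r ⇒ r = C/P = £0.45/£5.54 = 0.081227

8.12%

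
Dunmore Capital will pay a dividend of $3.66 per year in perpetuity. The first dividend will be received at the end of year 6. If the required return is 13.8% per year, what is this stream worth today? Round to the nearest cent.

$13.90

Value at end of year 5: C / r = $3.66 / 0.138 = $26.5217
Discount to today: PV = $26.5217 / (1 + 0.138)^5 = $26.5217 / 1.908584 = $13.90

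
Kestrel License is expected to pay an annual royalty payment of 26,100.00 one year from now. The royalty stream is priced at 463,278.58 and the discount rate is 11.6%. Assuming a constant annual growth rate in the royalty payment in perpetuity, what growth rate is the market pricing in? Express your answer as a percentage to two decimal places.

P = D₁/(r−g) ⇒ g = r − D₁/P = 0.116 − 26,100.00/463,278.58 = 0.059662

5.97%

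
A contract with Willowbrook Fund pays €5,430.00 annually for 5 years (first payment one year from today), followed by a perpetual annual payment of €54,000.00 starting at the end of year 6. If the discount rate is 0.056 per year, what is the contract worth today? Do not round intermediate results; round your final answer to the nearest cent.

PV of 5-year annuity: €5,430.00 × [1 − (1+0.056)^−5] / 0.056 = 23124.19669
Perpetuity value at year 5: €54,000.00 / 0.056 = 964285.71429
PV of perpetuity: 964285.71429 / (1+0.056)^5 = 734321.32727
Total PV = 23124.19669 + 734321.32727 = 757445.52396

€757445.52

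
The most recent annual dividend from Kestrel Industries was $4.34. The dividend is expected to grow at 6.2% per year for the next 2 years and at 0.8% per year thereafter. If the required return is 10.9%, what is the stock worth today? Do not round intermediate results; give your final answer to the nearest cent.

D_1 = 4.60908
D_2 = 4.89484
Terminal value at year 2: TV = D_2×(1+g_2)/(r−g_2) = 4.93400/0.101 = 48.85150
P_0 = D_1/(1+r)^1 + D_2/(1+r)^2 + TV/(1+r)^2
    = 4.15607 + 3.97993 + 39.72051 = 47.85651

$47.86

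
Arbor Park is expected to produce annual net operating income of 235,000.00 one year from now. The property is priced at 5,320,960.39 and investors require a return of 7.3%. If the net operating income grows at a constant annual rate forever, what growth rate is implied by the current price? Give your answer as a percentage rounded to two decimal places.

P = D₁/(r−g) ⇒ g = r − D₁/P = 0.073 − 235,000.00/5,320,960.39 = 0.028835

2.88%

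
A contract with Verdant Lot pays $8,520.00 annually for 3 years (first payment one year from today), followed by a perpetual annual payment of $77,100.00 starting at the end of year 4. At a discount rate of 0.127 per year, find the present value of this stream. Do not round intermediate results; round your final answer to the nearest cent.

PV of 3-year annuity: $8,520.00 × [1 − (1+0.127)^−3] / 0.127 = 20219.94106
Perpetuity value at year 3: $77,100.00 / 0.127 = 607086.61417
PV of perpetuity: 607086.61417 / (1+0.127)^3 = 424110.38695
Total PV = 20219.94106 + 424110.38695 = 444330.32801

$444330.33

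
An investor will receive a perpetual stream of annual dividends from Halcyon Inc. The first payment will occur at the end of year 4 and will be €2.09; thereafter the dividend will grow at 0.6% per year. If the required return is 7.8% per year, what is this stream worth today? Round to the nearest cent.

€23.17

Value at end of year 3: C₁ / (r − g) = €2.09 / (0.078 − 0.006) = €29.0278
Discount to today: PV = €29.0278 / (1 + 0.078)^3 = €29.0278 / 1.252727 = €23.17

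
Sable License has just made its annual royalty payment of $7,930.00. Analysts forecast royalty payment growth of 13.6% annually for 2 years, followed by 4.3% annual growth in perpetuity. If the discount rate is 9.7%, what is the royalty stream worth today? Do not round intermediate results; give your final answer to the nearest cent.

D_1 = 9008.48000
D_2 = 10233.63328
Terminal value at year 2: TV = D_2×(1+g_2)/(r−g_2) = 10673.67951/0.054 = 197660.73169
P_0 = D_1/(1+r)^1 + D_2/(1+r)^2 + TV/(1+r)^2
    = 8211.92343 + 8503.86966 + 164250.66763 = 180966.46072

$180966.46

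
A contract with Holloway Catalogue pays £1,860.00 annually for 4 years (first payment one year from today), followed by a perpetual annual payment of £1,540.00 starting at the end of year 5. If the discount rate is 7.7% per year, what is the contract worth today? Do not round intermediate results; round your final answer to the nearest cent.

PV of 4-year annuity: £1,860.00 × [1 − (1+0.077)^−4] / 0.077 = 6201.91919
Perpetuity value at year 4: £1,540.00 / 0.077 = 20000.00000
PV of perpetuity: 20000.00000 / (1+0.077)^4 = 14865.07766
Total PV = 6201.91919 + 14865.07766 = 21066.99685

£21067.00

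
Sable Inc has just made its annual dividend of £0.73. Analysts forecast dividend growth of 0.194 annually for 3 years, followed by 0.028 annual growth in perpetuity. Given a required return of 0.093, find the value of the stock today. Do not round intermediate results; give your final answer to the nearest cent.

D_1 = 0.87162
D_2 = 1.04071
D_3 = 1.24261
Terminal value at year 3: TV = D_3×(1+g_2)/(r−g_2) = 1.27741/0.065 = 19.65240
P_0 = D_1/(1+r)^1 + D_2/(1+r)^2 + D_3/(1+r)^3 + TV/(1+r)^3
    = 0.79746 + 0.87115 + 0.95165 + 15.05065 = 17.67089

£17.67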